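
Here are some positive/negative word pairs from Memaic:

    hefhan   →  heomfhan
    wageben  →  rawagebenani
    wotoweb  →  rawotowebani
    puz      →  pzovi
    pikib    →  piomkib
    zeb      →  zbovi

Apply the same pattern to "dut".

"dut" has 1 vowel. The stems with 1 vowel (puz → pzovi, zeb → zbovi) delete the last vowel and add -ovi.
So dut → dtovi.

dtovi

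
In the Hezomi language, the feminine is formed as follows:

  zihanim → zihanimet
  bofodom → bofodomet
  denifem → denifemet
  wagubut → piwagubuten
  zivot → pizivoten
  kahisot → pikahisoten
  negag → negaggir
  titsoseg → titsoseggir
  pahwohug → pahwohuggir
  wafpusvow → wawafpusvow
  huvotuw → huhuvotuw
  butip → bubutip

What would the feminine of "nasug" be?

nasuggir

bofodom and zivot both have last vowel 'o' yet inflect differently (bofodomet, pizivoten), so the last vowel is not what conditions the rule; the final letter is.
"nasug" ends in -g. The stems ending in -g (negag → negaggir, titsoseg → titsoseggir, pahwohug → pahwohuggir) double the final consonant and add -ir.
So nasug → nasuggir.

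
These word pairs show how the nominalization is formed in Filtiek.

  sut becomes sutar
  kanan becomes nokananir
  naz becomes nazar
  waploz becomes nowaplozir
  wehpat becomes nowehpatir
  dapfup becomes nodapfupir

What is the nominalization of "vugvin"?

novugvinir

wehpat and sut both end in -t yet inflect differently (nowehpatir, sutar), so the final letter is not what conditions the rule; the number of vowels is.
"vugvin" has 2 vowels. The stems with 2 vowels (wehpat → nowehpatir, waploz → nowaplozir, kanan → nokananir) add no- … -ir around the stem.
The other pattern: stems with 1 vowel add -ar.
So vugvin → novugvinir.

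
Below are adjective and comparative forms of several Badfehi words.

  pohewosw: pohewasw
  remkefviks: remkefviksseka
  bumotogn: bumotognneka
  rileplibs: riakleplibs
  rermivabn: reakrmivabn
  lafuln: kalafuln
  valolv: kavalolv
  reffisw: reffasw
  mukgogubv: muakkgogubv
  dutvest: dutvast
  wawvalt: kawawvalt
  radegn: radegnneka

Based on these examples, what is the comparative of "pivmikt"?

wawvalt and dutvest both end in -t yet inflect differently (kawawvalt, dutvast), so the final letter is not what conditions the rule; the second-to-last letter is.
"pivmikt" has second-to-last letter 'k'. The one such stem in the data (remkefviks → remkefviksseka) doubles the final consonant and adds -eka (as do bumotogn, radegn), so the same rule applies.
The other patterns: stems whose second-to-last letter is 'l' add the prefix ka-; stems whose second-to-last letter is 's' change the last vowel to 'a'; stems whose second-to-last letter is 'b' insert -ak- after the first vowel.
So pivmikt → pivmiktteka.

pivmiktteka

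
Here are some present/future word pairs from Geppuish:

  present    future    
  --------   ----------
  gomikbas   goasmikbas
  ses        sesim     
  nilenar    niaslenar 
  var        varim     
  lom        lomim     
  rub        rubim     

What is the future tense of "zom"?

nilenar and var both end in -r yet inflect differently (niaslenar, varim), so the final letter is not what conditions the rule; the number of vowels is.
"zom" has 1 vowel. The stems with 1 vowel (lom → lomim, rub → rubim, var → varim) add -im.
So zom → zomim.

zomim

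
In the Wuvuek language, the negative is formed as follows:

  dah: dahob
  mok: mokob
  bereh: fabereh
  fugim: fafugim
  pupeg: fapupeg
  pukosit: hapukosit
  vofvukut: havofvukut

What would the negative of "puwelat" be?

hapuwelat

"puwelat" has 3 vowels. The stems with 3 vowels (pukosit → hapukosit, vofvukut → havofvukut) add the prefix ha-.
So puwelat → hapuwelat.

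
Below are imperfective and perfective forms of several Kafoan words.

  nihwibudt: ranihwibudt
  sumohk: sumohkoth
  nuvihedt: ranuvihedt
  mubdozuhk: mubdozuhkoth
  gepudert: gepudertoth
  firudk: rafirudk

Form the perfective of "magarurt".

magarurtoth

firudk and sumohk both end in -k yet inflect differently (rafirudk, sumohkoth), so the final letter is not what conditions the rule; the second-to-last letter is.
"magarurt" has second-to-last letter 'r'. The one such stem in the data (gepudert → gepudertoth) adds -oth, so the same rule applies.
So magarurt → magarurtoth.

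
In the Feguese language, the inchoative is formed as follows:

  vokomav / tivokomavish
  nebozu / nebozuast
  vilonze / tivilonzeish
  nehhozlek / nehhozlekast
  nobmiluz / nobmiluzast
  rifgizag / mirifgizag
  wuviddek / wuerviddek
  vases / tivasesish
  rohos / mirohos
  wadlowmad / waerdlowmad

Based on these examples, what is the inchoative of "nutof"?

"nutof" begins with n-. The stems beginning with n- (nobmiluz → nobmiluzast, nehhozlek → nehhozlekast, nebozu → nebozuast) add -ast.
The other patterns: stems beginning with r- add the prefix mi-; stems beginning with w- insert -er- after the first vowel; stems beginning with v- add ti- … -ish around the stem.
So nutof → nutofast.

nutofast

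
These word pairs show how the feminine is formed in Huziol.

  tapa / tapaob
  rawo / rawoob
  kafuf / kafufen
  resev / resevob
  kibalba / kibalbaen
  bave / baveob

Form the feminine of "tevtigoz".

kibalba and tapa both end in -a yet inflect differently (kibalbaen, tapaob), so the final letter is not what conditions the rule; the first letter is.
"tevtigoz" begins with t-. The one such stem in the data (tapa → tapaob) adds -ob, so the same rule applies.
The other pattern: stems beginning with k- add -en.
So tevtigoz → tevtigozob.

tevtigozob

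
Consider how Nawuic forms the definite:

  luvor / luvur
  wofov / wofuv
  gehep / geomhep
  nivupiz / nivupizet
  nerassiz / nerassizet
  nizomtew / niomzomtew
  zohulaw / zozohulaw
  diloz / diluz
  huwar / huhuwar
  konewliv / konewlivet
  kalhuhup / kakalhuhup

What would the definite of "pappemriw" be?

huwar and luvor both end in -r yet inflect differently (huhuwar, luvur), so the final letter is not what conditions the rule; the last vowel is.
"pappemriw" has last vowel 'i'. The stems whose last vowel is 'i' (konewliv → konewlivet, nivupiz → nivupizet, nerassiz → nerassizet) add -et.
The other patterns: stems whose last vowel is 'a' or 'u' repeat the first consonant+vowel as a prefix; stems whose last vowel is 'o' change the last vowel to 'u'; stems whose last vowel is 'e' insert -om- after the first vowel.
So pappemriw → pappemriwet.

pappemriwet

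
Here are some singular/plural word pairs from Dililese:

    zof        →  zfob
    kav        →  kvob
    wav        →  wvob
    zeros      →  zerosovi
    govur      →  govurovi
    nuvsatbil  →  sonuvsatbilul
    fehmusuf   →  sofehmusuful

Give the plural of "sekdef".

sekdefovi

zof and fehmusuf both end in -f yet inflect differently (zfob, sofehmusuful), so the final letter is not what conditions the rule; the number of vowels is.
"sekdef" has 2 vowels. The stems with 2 vowels (zeros → zerosovi, govur → govurovi) add -ovi.
So sekdef → sekdefovi.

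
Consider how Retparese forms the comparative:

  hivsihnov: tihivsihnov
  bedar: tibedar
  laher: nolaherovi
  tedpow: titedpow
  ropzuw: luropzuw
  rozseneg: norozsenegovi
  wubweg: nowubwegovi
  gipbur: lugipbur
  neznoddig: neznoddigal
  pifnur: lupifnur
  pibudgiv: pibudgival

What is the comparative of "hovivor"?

laher and pifnur both end in -r yet inflect differently (nolaherovi, lupifnur), so the final letter is not what conditions the rule; the last vowel is.
"hovivor" has last vowel 'o'. The stems whose last vowel is 'o' (tedpow → titedpow, hivsihnov → tihivsihnov) add the prefix ti-.
So hovivor → tihovivor.

tihovivor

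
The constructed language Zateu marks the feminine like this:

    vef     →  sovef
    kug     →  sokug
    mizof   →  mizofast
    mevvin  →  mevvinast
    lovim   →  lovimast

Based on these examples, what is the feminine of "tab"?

sotab

mizof and vef both end in -f yet inflect differently (mizofast, sovef), so the final letter is not what conditions the rule; the number of vowels is.
"tab" has 1 vowel. The stems with 1 vowel (kug → sokug, vef → sovef) add the prefix so-.
So tab → sotab.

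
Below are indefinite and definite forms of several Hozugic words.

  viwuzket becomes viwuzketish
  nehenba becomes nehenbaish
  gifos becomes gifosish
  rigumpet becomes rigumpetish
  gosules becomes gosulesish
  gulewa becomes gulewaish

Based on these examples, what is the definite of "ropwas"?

Every pair shown (viwuzket → viwuzketish, nehenba → nehenbaish, gifos → gifosish, …) follows the same rule: add -ish.
So ropwas → ropwasish.

ropwasish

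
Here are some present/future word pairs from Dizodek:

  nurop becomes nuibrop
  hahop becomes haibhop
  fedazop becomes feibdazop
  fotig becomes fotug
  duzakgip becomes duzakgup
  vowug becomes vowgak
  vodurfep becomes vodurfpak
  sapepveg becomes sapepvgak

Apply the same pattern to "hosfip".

hosfup

nurop and duzakgip both end in -p yet inflect differently (nuibrop, duzakgup), so the final letter is not what conditions the rule; the last vowel is.
"hosfip" has last vowel 'i'. The stems whose last vowel is 'i' (fotig → fotug, duzakgip → duzakgup) change the last vowel to 'u'.
The other patterns: stems whose last vowel is 'o' insert -ib- after the first vowel; stems whose last vowel is 'e' or 'u' delete the last vowel and add -ak.
So hosfip → hosfup.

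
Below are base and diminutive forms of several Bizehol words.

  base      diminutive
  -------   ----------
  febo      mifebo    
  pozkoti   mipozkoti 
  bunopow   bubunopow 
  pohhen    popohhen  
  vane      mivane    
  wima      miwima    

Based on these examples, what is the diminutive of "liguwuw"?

liliguwuw

"liguwuw" ends in a consonant. The stems ending in a consonant (bunopow → bubunopow, pohhen → popohhen) repeat the first consonant+vowel as a prefix.
The other pattern: stems ending in a vowel add the prefix mi-.
So liguwuw → liliguwuw.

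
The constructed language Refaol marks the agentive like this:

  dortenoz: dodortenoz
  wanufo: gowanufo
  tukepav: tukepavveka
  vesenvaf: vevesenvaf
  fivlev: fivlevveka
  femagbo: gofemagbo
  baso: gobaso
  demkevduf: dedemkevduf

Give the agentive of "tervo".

femagbo and dortenoz both have last vowel 'o' yet inflect differently (gofemagbo, dodortenoz), so the last vowel is not what conditions the rule; the final letter is.
"tervo" ends in -o. The stems ending in -o (femagbo → gofemagbo, baso → gobaso, wanufo → gowanufo) add the prefix go-.
So tervo → gotervo.

gotervo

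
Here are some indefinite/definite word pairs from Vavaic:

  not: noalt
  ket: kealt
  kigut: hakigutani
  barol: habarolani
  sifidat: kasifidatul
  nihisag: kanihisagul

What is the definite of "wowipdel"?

kawowipdelul

not and kigut both end in -t yet inflect differently (noalt, hakigutani), so the final letter is not what conditions the rule; the number of vowels is.
"wowipdel" has 3 vowels. The stems with 3 vowels (sifidat → kasifidatul, nihisag → kanihisagul) add ka- … -ul around the stem.
The other patterns: stems with 1 vowel insert -al- after the first vowel; stems with 2 vowels add ha- … -ani around the stem.
So wowipdel → kawowipdelul.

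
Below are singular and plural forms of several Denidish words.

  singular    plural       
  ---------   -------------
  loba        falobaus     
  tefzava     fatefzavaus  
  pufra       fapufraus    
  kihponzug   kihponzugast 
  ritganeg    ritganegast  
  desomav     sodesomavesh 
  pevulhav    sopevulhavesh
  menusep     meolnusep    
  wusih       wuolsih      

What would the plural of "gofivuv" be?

loba and desomav both have last vowel 'a' yet inflect differently (falobaus, sodesomavesh), so the last vowel is not what conditions the rule; the final letter is.
"gofivuv" ends in -v. The stems ending in -v (desomav → sodesomavesh, pevulhav → sopevulhavesh) add so- … -esh around the stem.
So gofivuv → sogofivuvesh.

sogofivuvesh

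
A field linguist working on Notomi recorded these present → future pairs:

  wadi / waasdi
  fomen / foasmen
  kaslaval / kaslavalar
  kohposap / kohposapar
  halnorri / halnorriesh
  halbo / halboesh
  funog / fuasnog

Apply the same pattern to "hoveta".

"hoveta" begins with h-. The stems beginning with h- (halnorri → halnorriesh, halbo → halboesh) add -esh.
The other patterns: stems beginning with k- add -ar; stems beginning with f- or w- insert -as- after the first vowel.
So hoveta → hovetaesh.

hovetaesh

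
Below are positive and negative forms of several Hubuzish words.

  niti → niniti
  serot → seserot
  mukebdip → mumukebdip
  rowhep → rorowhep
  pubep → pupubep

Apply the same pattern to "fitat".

Every pair shown (niti → niniti, serot → seserot, mukebdip → mumukebdip, …) follows the same rule: repeat the first consonant+vowel as a prefix.
So fitat → fifitat.

fifitat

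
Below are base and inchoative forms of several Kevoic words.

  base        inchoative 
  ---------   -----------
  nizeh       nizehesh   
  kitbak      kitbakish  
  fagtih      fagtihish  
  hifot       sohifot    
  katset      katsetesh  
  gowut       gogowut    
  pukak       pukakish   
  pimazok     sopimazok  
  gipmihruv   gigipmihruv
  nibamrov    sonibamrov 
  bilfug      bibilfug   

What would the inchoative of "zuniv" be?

fagtih and nizeh both end in -h yet inflect differently (fagtihish, nizehesh), so the final letter is not what conditions the rule; the last vowel is.
"zuniv" has last vowel 'i'. The one such stem in the data (fagtih → fagtihish) adds -ish, so the same rule applies.
The other patterns: stems whose last vowel is 'e' add -esh; stems whose last vowel is 'u' repeat the first consonant+vowel as a prefix; stems whose last vowel is 'o' add the prefix so-.
So zuniv → zunivish.

zunivish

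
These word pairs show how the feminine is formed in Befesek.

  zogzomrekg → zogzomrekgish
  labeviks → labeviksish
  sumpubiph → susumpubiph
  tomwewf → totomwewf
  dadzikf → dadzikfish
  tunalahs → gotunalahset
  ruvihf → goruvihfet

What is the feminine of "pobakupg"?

popobakupg

"pobakupg" has second-to-last letter 'p'. The one such stem in the data (sumpubiph → susumpubiph) repeats the first consonant+vowel as a prefix (as does tomwewf), so the same rule applies.
So pobakupg → popobakupg.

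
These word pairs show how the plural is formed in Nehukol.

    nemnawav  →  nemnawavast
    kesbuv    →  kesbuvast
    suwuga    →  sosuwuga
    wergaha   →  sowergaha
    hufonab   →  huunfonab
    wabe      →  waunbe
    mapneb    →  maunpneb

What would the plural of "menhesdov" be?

nemnawav and suwuga both have last vowel 'a' yet inflect differently (nemnawavast, sosuwuga), so the last vowel is not what conditions the rule; the final letter is.
"menhesdov" ends in -v. The stems ending in -v (nemnawav → nemnawavast, kesbuv → kesbuvast) add -ast.
The other patterns: stems ending in -a add the prefix so-; stems ending in -b or -e insert -un- after the first vowel.
So menhesdov → menhesdovast.

menhesdovast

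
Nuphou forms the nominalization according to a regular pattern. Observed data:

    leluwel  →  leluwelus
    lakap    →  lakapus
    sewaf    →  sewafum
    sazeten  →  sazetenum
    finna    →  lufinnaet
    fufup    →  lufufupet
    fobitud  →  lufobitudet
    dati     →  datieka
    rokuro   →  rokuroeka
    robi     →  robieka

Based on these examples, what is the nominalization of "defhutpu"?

defhutpueka

"defhutpu" begins with d-. The one such stem in the data (dati → datieka) adds -eka, so the same rule applies.
The other patterns: stems beginning with l- add -us; stems beginning with s- add -um; stems beginning with f- add lu- … -et around the stem.
So defhutpu → defhutpueka.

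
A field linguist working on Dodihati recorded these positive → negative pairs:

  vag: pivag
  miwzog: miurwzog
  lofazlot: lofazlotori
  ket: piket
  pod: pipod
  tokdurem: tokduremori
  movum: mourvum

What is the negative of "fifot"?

fiurfot

vag and miwzog both end in -g yet inflect differently (pivag, miurwzog), so the final letter is not what conditions the rule; the number of vowels is.
"fifot" has 2 vowels. The stems with 2 vowels (miwzog → miurwzog, movum → mourvum) insert -ur- after the first vowel.
The other patterns: stems with 1 vowel add the prefix pi-; stems with 3 vowels add -ori.
So fifot → fiurfot.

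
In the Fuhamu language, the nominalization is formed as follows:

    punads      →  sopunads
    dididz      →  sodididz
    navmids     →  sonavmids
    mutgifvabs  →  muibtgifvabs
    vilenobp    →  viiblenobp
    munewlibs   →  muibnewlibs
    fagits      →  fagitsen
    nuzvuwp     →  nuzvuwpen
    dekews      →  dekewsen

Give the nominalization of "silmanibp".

punads and mutgifvabs both end in -s yet inflect differently (sopunads, muibtgifvabs), so the final letter is not what conditions the rule; the second-to-last letter is.
"silmanibp" has second-to-last letter 'b'. The stems whose second-to-last letter is 'b' (mutgifvabs → muibtgifvabs, vilenobp → viiblenobp, munewlibs → muibnewlibs) insert -ib- after the first vowel.
The other patterns: stems whose second-to-last letter is 'd' add the prefix so-; stems whose second-to-last letter is 't' or 'w' add -en.
So silmanibp → siiblmanibp.

siiblmanibp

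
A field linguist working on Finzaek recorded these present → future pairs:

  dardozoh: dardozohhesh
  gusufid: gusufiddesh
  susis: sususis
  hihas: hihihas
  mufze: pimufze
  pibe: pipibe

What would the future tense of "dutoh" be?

dutohhesh

"dutoh" ends in -h. The one such stem in the data (dardozoh → dardozohhesh) doubles the final consonant and adds -esh (as does gusufid), so the same rule applies.
The other patterns: stems ending in -s repeat the first consonant+vowel as a prefix; stems ending in -e add the prefix pi-.
So dutoh → dutohhesh.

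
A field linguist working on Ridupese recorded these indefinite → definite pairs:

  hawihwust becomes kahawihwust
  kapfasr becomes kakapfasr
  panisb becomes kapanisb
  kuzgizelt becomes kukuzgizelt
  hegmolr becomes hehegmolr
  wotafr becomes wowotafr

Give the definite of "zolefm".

zozolefm

hawihwust and kuzgizelt both end in -t yet inflect differently (kahawihwust, kukuzgizelt), so the final letter is not what conditions the rule; the second-to-last letter is.
"zolefm" has second-to-last letter 'f'. The one such stem in the data (wotafr → wowotafr) repeats the first consonant+vowel as a prefix (as do kuzgizelt, hegmolr), so the same rule applies.
The other pattern: stems whose second-to-last letter is 's' add the prefix ka-.
So zolefm → zozolefm.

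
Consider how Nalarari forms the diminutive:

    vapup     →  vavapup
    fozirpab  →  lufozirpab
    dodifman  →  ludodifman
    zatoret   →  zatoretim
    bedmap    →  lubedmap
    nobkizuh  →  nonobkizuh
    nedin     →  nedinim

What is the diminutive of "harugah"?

luharugah

bedmap and vapup both end in -p yet inflect differently (lubedmap, vavapup), so the final letter is not what conditions the rule; the last vowel is.
"harugah" has last vowel 'a'. The stems whose last vowel is 'a' (fozirpab → lufozirpab, dodifman → ludodifman, bedmap → lubedmap) add the prefix lu-.
The other patterns: stems whose last vowel is 'u' repeat the first consonant+vowel as a prefix; stems whose last vowel is 'e' or 'i' add -im.
So harugah → luharugah.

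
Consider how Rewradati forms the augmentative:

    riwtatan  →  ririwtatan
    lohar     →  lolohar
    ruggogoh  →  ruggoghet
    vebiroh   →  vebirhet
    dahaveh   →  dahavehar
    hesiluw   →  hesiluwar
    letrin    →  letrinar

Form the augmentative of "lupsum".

lupsumar

ruggogoh and dahaveh both end in -h yet inflect differently (ruggoghet, dahavehar), so the final letter is not what conditions the rule; the last vowel is.
"lupsum" has last vowel 'u'. The one such stem in the data (hesiluw → hesiluwar) adds -ar, so the same rule applies.
The other patterns: stems whose last vowel is 'a' repeat the first consonant+vowel as a prefix; stems whose last vowel is 'o' delete the last vowel and add -et.
So lupsum → lupsumar.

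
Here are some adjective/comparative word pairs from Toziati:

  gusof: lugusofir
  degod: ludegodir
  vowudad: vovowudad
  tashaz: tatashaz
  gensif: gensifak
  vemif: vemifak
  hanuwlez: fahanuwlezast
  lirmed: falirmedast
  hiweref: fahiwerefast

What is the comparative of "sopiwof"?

lusopiwofir

degod and vowudad both end in -d yet inflect differently (ludegodir, vovowudad), so the final letter is not what conditions the rule; the last vowel is.
"sopiwof" has last vowel 'o'. The stems whose last vowel is 'o' (gusof → lugusofir, degod → ludegodir) add lu- … -ir around the stem.
So sopiwof → lusopiwofir.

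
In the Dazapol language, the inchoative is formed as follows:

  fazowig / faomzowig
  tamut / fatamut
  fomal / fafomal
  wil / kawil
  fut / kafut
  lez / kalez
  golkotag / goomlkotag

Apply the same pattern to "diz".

kadiz

fut and tamut both end in -t yet inflect differently (kafut, fatamut), so the final letter is not what conditions the rule; the number of vowels is.
"diz" has 1 vowel. The stems with 1 vowel (lez → kalez, fut → kafut, wil → kawil) add the prefix ka-.
So diz → kadiz.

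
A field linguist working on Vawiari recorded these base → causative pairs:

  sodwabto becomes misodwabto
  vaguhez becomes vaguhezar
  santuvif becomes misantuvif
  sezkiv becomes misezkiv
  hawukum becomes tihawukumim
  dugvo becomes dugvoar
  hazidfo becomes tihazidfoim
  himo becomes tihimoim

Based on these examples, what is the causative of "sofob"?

"sofob" begins with s-. The stems beginning with s- (santuvif → misantuvif, sodwabto → misodwabto, sezkiv → misezkiv) add the prefix mi-.
The other patterns: stems beginning with h- add ti- … -im around the stem; stems beginning with d- or v- add -ar.
So sofob → misofob.

misofob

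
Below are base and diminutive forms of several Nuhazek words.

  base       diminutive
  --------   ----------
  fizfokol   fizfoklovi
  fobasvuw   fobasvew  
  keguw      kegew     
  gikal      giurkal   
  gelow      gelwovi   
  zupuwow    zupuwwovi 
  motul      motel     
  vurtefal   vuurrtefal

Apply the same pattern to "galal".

motul and fizfokol both end in -l yet inflect differently (motel, fizfoklovi), so the final letter is not what conditions the rule; the last vowel is.
"galal" has last vowel 'a'. The stems whose last vowel is 'a' (gikal → giurkal, vurtefal → vuurrtefal) insert -ur- after the first vowel.
So galal → gaurlal.

gaurlal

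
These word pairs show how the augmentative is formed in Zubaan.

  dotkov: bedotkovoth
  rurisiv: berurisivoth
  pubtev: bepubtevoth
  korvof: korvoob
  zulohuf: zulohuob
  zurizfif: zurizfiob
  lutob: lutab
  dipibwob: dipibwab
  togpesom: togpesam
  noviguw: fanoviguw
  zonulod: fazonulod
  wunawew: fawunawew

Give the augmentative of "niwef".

"niwef" ends in -f. The stems ending in -f (korvof → korvoob, zulohuf → zulohuob, zurizfif → zurizfiob) drop the final letter and add -ob.
The other patterns: stems ending in -v add be- … -oth around the stem; stems ending in -b or -m change the last vowel to 'a'; stems ending in -d or -w add the prefix fa-.
So niwef → niweob.

niweob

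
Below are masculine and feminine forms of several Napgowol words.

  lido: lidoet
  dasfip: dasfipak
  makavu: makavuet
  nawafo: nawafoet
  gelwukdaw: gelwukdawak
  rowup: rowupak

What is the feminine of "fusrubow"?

fusrubowak

makavu and rowup both have last vowel 'u' yet inflect differently (makavuet, rowupak), so the last vowel is not what conditions the rule; whether the stem ends in a vowel or a consonant is.
"fusrubow" ends in a consonant. The stems ending in a consonant (dasfip → dasfipak, gelwukdaw → gelwukdawak, rowup → rowupak) add -ak.
The other pattern: stems ending in a vowel add -et.
So fusrubow → fusrubowak.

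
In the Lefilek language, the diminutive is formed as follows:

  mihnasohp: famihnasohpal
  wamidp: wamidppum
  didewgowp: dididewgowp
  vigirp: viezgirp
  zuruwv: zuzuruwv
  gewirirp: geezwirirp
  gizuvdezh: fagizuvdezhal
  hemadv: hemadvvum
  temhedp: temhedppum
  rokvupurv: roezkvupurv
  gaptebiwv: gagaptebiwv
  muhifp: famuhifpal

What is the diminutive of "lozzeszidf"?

lozzeszidffum

hemadv and gaptebiwv both end in -v yet inflect differently (hemadvvum, gagaptebiwv), so the final letter is not what conditions the rule; the second-to-last letter is.
"lozzeszidf" has second-to-last letter 'd'. The stems whose second-to-last letter is 'd' (wamidp → wamidppum, temhedp → temhedppum, hemadv → hemadvvum) double the final consonant and add -um.
The other patterns: stems whose second-to-last letter is 'w' repeat the first consonant+vowel as a prefix; stems whose second-to-last letter is 'r' insert -ez- after the first vowel; stems whose second-to-last letter is 'f', 'h' or 'z' add fa- … -al around the stem.
So lozzeszidf → lozzeszidffum.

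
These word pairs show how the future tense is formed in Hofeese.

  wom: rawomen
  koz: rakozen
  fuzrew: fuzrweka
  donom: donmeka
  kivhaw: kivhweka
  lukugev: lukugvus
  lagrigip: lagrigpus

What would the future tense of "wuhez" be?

wuhzeka

wom and donom both end in -m yet inflect differently (rawomen, donmeka), so the final letter is not what conditions the rule; the number of vowels is.
"wuhez" has 2 vowels. The stems with 2 vowels (fuzrew → fuzrweka, donom → donmeka, kivhaw → kivhweka) delete the last vowel and add -eka.
So wuhez → wuhzeka.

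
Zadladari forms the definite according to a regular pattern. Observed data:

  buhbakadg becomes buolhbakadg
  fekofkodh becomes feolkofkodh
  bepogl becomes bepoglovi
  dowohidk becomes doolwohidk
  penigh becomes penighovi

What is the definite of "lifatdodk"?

fekofkodh and penigh both end in -h yet inflect differently (feolkofkodh, penighovi), so the final letter is not what conditions the rule; the second-to-last letter is.
"lifatdodk" has second-to-last letter 'd'. The stems whose second-to-last letter is 'd' (buhbakadg → buolhbakadg, dowohidk → doolwohidk, fekofkodh → feolkofkodh) insert -ol- after the first vowel.
The other pattern: stems whose second-to-last letter is 'g' add -ovi.
So lifatdodk → liolfatdodk.

liolfatdodk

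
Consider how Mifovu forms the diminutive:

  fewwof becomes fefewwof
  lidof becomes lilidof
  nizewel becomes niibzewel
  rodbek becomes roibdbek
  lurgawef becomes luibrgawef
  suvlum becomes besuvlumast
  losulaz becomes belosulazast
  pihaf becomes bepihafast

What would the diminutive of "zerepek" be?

"zerepek" has last vowel 'e'. The stems whose last vowel is 'e' (nizewel → niibzewel, rodbek → roibdbek, lurgawef → luibrgawef) insert -ib- after the first vowel.
The other patterns: stems whose last vowel is 'o' repeat the first consonant+vowel as a prefix; stems whose last vowel is 'a' or 'u' add be- … -ast around the stem.
So zerepek → zeibrepek.

zeibrepek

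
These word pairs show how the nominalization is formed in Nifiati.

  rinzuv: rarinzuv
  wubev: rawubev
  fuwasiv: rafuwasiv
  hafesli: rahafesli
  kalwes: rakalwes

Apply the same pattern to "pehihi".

Every pair shown (rinzuv → rarinzuv, wubev → rawubev, fuwasiv → rafuwasiv, …) follows the same rule: add the prefix ra-.
So pehihi → rapehihi.

rapehihi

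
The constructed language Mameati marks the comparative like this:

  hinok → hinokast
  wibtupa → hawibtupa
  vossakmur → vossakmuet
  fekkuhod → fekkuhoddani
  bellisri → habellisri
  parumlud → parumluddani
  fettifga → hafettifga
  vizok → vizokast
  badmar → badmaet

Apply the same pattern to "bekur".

bekuet

"bekur" ends in -r. The stems ending in -r (vossakmur → vossakmuet, badmar → badmaet) drop the final letter and add -et.
So bekur → bekuet.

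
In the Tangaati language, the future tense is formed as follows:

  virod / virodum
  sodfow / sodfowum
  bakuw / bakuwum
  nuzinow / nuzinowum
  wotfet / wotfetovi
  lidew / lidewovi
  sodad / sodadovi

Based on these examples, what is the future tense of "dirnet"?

dirnetovi

sodfow and lidew both end in -w yet inflect differently (sodfowum, lidewovi), so the final letter is not what conditions the rule; the last vowel is.
"dirnet" has last vowel 'e'. The stems whose last vowel is 'e' (wotfet → wotfetovi, lidew → lidewovi) add -ovi.
So dirnet → dirnetovi.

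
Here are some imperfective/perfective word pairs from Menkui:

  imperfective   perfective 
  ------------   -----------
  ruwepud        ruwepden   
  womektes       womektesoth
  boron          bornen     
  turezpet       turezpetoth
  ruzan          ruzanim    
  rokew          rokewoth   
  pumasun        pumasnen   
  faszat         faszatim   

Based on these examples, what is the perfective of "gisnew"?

turezpet and faszat both end in -t yet inflect differently (turezpetoth, faszatim), so the final letter is not what conditions the rule; the last vowel is.
"gisnew" has last vowel 'e'. The stems whose last vowel is 'e' (womektes → womektesoth, turezpet → turezpetoth, rokew → rokewoth) add -oth.
So gisnew → gisnewoth.

gisnewoth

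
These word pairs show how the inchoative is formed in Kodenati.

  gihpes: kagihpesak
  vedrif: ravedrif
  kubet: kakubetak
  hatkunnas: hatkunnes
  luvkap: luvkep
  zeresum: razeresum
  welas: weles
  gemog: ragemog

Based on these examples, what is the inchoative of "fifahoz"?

hatkunnas and gihpes both end in -s yet inflect differently (hatkunnes, kagihpesak), so the final letter is not what conditions the rule; the last vowel is.
"fifahoz" has last vowel 'o'. The one such stem in the data (gemog → ragemog) adds the prefix ra-, so the same rule applies.
The other patterns: stems whose last vowel is 'a' change the last vowel to 'e'; stems whose last vowel is 'e' add ka- … -ak around the stem.
So fifahoz → rafifahoz.

rafifahoz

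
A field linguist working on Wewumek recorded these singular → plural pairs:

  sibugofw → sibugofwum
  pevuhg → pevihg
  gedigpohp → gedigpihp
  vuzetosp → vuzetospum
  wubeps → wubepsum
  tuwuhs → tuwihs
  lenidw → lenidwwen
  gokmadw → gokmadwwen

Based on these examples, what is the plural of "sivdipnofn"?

sivdipnofnum

"sivdipnofn" has second-to-last letter 'f'. The one such stem in the data (sibugofw → sibugofwum) adds -um, so the same rule applies.
The other patterns: stems whose second-to-last letter is 'h' change the last vowel to 'i'; stems whose second-to-last letter is 'd' double the final consonant and add -en.
So sivdipnofn → sivdipnofnum.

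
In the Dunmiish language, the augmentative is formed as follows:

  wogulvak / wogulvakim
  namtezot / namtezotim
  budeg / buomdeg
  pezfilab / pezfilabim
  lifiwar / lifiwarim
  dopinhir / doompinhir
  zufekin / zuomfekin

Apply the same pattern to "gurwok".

gurwokim

lifiwar and dopinhir both end in -r yet inflect differently (lifiwarim, doompinhir), so the final letter is not what conditions the rule; the last vowel is.
"gurwok" has last vowel 'o'. The one such stem in the data (namtezot → namtezotim) adds -im, so the same rule applies.
So gurwok → gurwokim.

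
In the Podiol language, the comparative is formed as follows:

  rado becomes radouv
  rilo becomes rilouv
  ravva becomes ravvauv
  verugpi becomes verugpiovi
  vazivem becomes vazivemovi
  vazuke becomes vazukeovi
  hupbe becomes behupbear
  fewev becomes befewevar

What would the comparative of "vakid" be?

"vakid" begins with v-. The stems beginning with v- (verugpi → verugpiovi, vazivem → vazivemovi, vazuke → vazukeovi) add -ovi.
The other patterns: stems beginning with r- add -uv; stems beginning with f- or h- add be- … -ar around the stem.
So vakid → vakidovi.

vakidovi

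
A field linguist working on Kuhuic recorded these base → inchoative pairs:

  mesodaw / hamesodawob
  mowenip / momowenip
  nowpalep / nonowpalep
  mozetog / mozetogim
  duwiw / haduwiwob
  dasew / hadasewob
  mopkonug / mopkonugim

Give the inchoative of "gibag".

gibagim

mowenip and duwiw both have last vowel 'i' yet inflect differently (momowenip, haduwiwob), so the last vowel is not what conditions the rule; the final letter is.
"gibag" ends in -g. The stems ending in -g (mopkonug → mopkonugim, mozetog → mozetogim) add -im.
So gibag → gibagim.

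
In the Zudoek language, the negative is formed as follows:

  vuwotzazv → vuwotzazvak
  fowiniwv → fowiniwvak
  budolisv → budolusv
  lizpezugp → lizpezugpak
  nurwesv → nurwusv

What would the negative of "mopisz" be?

mopusz

"mopisz" has second-to-last letter 's'. The stems whose second-to-last letter is 's' (nurwesv → nurwusv, budolisv → budolusv) change the last vowel to 'u'.
So mopisz → mopusz.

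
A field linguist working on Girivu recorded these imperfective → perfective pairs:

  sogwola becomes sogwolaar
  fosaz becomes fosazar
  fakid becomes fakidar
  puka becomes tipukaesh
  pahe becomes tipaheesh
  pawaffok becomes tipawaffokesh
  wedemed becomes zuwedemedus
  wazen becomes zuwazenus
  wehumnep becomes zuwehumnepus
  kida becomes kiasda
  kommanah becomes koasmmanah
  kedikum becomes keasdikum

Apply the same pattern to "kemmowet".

sogwola and puka both end in -a yet inflect differently (sogwolaar, tipukaesh), so the final letter is not what conditions the rule; the first letter is.
"kemmowet" begins with k-. The stems beginning with k- (kida → kiasda, kommanah → koasmmanah, kedikum → keasdikum) insert -as- after the first vowel.
So kemmowet → keasmmowet.

keasmmowet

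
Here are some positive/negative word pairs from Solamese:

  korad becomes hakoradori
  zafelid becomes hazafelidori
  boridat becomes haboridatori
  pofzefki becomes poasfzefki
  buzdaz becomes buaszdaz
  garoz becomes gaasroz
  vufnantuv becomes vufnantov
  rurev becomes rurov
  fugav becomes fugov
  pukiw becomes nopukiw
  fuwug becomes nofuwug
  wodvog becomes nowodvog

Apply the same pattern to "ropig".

noropig

zafelid and pofzefki both have last vowel 'i' yet inflect differently (hazafelidori, poasfzefki), so the last vowel is not what conditions the rule; the final letter is.
"ropig" ends in -g. The stems ending in -g (fuwug → nofuwug, wodvog → nowodvog) add the prefix no-.
The other patterns: stems ending in -d or -t add ha- … -ori around the stem; stems ending in -i or -z insert -as- after the first vowel; stems ending in -v change the last vowel to 'o'.
So ropig → noropig.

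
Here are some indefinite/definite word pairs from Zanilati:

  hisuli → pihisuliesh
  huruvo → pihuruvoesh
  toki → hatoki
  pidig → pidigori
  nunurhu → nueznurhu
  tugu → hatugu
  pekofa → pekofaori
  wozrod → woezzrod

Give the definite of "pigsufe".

pigsufeori

hisuli and toki both end in -i yet inflect differently (pihisuliesh, hatoki), so the final letter is not what conditions the rule; the first letter is.
"pigsufe" begins with p-. The stems beginning with p- (pekofa → pekofaori, pidig → pidigori) add -ori.
The other patterns: stems beginning with h- add pi- … -esh around the stem; stems beginning with t- add the prefix ha-; stems beginning with n- or w- insert -ez- after the first vowel.
So pigsufe → pigsufeori.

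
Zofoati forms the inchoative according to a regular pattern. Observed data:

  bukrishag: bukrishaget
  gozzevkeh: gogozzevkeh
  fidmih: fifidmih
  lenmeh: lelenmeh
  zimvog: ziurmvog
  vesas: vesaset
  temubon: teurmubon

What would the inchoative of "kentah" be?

kentahet

"kentah" has last vowel 'a'. The stems whose last vowel is 'a' (vesas → vesaset, bukrishag → bukrishaget) add -et.
The other patterns: stems whose last vowel is 'o' insert -ur- after the first vowel; stems whose last vowel is 'e' or 'i' repeat the first consonant+vowel as a prefix.
So kentah → kentahet.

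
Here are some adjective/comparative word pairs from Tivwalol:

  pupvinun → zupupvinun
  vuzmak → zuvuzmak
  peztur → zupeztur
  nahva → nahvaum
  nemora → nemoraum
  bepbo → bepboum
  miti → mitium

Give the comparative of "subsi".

subsium

vuzmak and nahva both have last vowel 'a' yet inflect differently (zuvuzmak, nahvaum), so the last vowel is not what conditions the rule; whether the stem ends in a vowel or a consonant is.
"subsi" ends in a vowel. The stems ending in a vowel (nahva → nahvaum, nemora → nemoraum, bepbo → bepboum) add -um.
The other pattern: stems ending in a consonant add the prefix zu-.
So subsi → subsium.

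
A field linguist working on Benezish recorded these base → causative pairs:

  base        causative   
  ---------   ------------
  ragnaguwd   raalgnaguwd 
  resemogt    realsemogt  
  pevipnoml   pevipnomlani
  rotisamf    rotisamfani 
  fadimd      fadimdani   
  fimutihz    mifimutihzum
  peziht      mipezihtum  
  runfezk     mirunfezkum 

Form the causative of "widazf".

miwidazfum

ragnaguwd and fadimd both end in -d yet inflect differently (raalgnaguwd, fadimdani), so the final letter is not what conditions the rule; the second-to-last letter is.
"widazf" has second-to-last letter 'z'. The one such stem in the data (runfezk → mirunfezkum) adds mi- … -um around the stem, so the same rule applies.
The other patterns: stems whose second-to-last letter is 'g' or 'w' insert -al- after the first vowel; stems whose second-to-last letter is 'm' add -ani.
So widazf → miwidazfum.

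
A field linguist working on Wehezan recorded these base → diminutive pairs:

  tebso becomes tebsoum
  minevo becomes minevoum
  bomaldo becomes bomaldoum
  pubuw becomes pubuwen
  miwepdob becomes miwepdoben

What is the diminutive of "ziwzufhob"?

tebso and miwepdob both have last vowel 'o' yet inflect differently (tebsoum, miwepdoben), so the last vowel is not what conditions the rule; whether the stem ends in a vowel or a consonant is.
"ziwzufhob" ends in a consonant. The stems ending in a consonant (pubuw → pubuwen, miwepdob → miwepdoben) add -en.
The other pattern: stems ending in a vowel add -um.
So ziwzufhob → ziwzufhoben.

ziwzufhoben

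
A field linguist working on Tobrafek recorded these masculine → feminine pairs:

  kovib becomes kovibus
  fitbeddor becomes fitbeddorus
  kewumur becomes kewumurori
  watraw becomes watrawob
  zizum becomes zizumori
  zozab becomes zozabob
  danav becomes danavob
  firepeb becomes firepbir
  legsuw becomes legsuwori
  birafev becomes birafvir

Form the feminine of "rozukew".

legsuw and watraw both end in -w yet inflect differently (legsuwori, watrawob), so the final letter is not what conditions the rule; the last vowel is.
"rozukew" has last vowel 'e'. The stems whose last vowel is 'e' (birafev → birafvir, firepeb → firepbir) delete the last vowel and add -ir.
The other patterns: stems whose last vowel is 'u' add -ori; stems whose last vowel is 'a' add -ob; stems whose last vowel is 'i' or 'o' add -us.
So rozukew → rozukwir.

rozukwir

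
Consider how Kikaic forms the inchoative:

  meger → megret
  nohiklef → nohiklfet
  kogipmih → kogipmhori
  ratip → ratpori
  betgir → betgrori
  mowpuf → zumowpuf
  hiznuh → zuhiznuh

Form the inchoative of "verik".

verkori

meger and betgir both end in -r yet inflect differently (megret, betgrori), so the final letter is not what conditions the rule; the last vowel is.
"verik" has last vowel 'i'. The stems whose last vowel is 'i' (kogipmih → kogipmhori, ratip → ratpori, betgir → betgrori) delete the last vowel and add -ori.
The other patterns: stems whose last vowel is 'e' delete the last vowel and add -et; stems whose last vowel is 'u' add the prefix zu-.
So verik → verkori.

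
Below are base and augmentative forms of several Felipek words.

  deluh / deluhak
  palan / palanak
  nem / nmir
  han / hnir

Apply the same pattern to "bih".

palan and han both end in -n yet inflect differently (palanak, hnir), so the final letter is not what conditions the rule; the number of vowels is.
"bih" has 1 vowel. The stems with 1 vowel (nem → nmir, han → hnir) delete the last vowel and add -ir.
The other pattern: stems with 2 vowels add -ak.
So bih → bhir.

bhir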